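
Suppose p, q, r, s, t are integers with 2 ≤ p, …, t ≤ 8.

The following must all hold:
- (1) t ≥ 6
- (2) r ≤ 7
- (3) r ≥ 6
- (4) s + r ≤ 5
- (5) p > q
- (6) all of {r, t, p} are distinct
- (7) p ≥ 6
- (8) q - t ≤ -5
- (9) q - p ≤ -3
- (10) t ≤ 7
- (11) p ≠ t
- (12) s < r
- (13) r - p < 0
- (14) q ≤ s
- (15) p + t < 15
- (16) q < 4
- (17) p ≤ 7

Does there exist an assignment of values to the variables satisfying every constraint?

Unsatisfiable

Constraints 1, 2, 3, 7, 10, and 17 confine each of r, t, p to the 2 values {6, 7}.
Constraint 6 requires all 3 of them to be distinct, but only 2 values are available — impossible by the pigeonhole principle.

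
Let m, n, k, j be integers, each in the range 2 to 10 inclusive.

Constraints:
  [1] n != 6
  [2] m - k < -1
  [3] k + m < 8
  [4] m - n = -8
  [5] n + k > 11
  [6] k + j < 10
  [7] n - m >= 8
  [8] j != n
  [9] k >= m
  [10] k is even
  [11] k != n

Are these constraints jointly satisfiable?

Satisfiable

The assignment m = 2, n = 10, k = 4, j = 4 works:
  constraint 2 holds since m - k = -2.
  constraint 3 holds since k + m = 6.
  constraint 4 holds since m - n = -8.
The rest check out directly.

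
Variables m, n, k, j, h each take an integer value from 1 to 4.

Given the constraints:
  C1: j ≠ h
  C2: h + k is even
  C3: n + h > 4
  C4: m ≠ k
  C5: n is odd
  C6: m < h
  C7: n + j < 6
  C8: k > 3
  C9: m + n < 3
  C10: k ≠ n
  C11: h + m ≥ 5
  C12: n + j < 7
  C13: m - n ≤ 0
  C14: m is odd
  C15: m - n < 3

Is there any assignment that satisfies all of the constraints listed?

Take m = 1, n = 1, k = 4, j = 3, h = 4. Then constraint 3: n + h = 5; constraint 7: n + j = 4; constraint 9: m + n = 2, and every other listed constraint is also met.

Satisfiable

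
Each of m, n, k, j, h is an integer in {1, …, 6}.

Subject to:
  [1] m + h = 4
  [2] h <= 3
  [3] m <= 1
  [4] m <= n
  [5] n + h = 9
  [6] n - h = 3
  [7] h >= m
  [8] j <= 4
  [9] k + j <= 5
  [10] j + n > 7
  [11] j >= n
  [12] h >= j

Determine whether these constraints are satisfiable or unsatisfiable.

Unsatisfiable

From constraints 8 and 11: n ≤ j ≤ 4. From constraint 2: h ≤ 3. Hence n + h ≤ 7. But constraint 5 requires n + h = 9, and 9 > 7. Contradiction.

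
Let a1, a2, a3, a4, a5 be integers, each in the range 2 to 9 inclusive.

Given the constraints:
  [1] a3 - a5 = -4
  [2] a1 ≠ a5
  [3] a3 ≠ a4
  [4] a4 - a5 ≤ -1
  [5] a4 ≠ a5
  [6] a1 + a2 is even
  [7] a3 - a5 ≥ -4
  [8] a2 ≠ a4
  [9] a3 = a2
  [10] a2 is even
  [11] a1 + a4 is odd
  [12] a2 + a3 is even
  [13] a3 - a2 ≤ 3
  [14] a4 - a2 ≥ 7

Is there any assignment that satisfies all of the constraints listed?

Constraints 4, 7, 13, and 14 give a2 − a3 ≥ -3, a3 − a5 ≥ -4, a5 − a4 ≥ 1, a4 − a2 ≥ 7.
Adding all 4 inequalities: the left sides telescope to 0, and the right sides sum to (-3) + (-4) + 1 + 7 = 1. So 0 ≥ 1, which is false.

Unsatisfiable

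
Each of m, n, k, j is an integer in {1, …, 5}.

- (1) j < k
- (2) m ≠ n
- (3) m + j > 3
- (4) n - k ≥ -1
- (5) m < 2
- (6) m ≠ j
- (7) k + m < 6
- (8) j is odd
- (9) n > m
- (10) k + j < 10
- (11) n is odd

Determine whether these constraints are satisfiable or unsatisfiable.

Setting (m, n, k, j) = (1, 3, 4, 3) satisfies everything: constraint 3: m + j = 4; constraint 4: n - k = -1, and the others follow.

Satisfiable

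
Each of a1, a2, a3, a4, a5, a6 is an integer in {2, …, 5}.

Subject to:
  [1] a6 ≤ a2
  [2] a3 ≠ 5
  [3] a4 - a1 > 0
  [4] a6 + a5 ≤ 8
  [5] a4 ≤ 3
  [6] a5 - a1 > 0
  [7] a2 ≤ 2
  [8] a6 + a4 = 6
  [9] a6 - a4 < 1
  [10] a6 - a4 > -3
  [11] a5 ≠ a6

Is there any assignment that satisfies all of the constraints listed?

From constraints 1 and 7: a6 ≤ a2 ≤ 2. From constraint 5: a4 ≤ 3. Hence a6 + a4 ≤ 5. But constraint 8 requires a6 + a4 = 6, and 6 > 5. Contradiction.

Unsatisfiable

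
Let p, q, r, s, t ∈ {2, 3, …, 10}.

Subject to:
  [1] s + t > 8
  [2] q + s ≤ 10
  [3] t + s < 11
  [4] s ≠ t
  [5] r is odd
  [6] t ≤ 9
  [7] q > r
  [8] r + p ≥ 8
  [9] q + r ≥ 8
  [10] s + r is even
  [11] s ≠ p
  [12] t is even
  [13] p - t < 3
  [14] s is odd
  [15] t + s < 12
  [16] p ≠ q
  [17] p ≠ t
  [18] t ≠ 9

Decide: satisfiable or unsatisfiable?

Try p = 8, q = 6, r = 3, s = 3, t = 6.
Check constraint 1: s + t = 9; constraint 2: q + s = 9; constraint 3: t + s = 9. The remaining constraints are straightforward to verify.

Satisfiable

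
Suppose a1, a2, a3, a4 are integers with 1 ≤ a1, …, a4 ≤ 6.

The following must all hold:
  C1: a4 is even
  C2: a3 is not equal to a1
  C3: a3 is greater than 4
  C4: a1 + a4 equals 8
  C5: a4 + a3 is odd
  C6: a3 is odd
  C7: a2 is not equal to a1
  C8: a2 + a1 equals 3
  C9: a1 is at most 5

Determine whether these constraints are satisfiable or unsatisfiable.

Setting (a1, a2, a3, a4) = (2, 1, 5, 6) satisfies everything: constraint 4: a1 + a4 = 8; constraint 8: a2 + a1 = 3, and the others follow.

Satisfiable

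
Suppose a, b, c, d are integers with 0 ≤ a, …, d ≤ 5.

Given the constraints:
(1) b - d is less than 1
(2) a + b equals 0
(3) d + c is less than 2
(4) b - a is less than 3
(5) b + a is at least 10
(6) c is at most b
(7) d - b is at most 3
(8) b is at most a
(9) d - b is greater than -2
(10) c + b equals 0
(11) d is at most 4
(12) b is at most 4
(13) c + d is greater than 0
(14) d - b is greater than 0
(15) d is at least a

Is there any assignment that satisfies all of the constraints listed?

Unsatisfiable

From constraint 12: b ≤ 4. From constraints 11 and 15: a ≤ d ≤ 4. Hence b + a ≤ 8. But constraint 5 requires b + a ≥ 10, and 10 > 8. Contradiction.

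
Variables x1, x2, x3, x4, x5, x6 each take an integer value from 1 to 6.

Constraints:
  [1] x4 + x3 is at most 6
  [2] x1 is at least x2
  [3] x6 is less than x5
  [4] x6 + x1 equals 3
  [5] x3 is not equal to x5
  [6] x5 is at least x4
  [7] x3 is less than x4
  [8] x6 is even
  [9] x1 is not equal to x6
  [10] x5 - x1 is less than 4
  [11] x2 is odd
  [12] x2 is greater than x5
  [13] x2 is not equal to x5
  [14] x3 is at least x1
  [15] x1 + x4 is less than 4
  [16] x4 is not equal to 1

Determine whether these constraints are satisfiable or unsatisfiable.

Constraints 2, 6, 7, 12, and 14 give x3 < x4, x4 ≤ x5, x5 < x2, x2 ≤ x1, x1 ≤ x3. Chaining: x3 < x4 ≤ x5 < x2 ≤ x1 ≤ x3, which forces x3 < x3 — impossible.

Unsatisfiable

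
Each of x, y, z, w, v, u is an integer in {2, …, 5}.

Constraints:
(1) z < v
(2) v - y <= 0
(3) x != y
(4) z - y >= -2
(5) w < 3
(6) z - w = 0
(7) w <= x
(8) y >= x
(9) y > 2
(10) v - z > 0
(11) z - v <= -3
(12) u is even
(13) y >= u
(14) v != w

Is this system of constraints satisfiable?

Constraints 2, 4, and 11 give z − y ≥ -2, y − v ≥ 0, v − z ≥ 3.
Adding all 3 inequalities: the left sides telescope to 0, and the right sides sum to (-2) + 0 + 3 = 1. So 0 ≥ 1, which is false.

Unsatisfiable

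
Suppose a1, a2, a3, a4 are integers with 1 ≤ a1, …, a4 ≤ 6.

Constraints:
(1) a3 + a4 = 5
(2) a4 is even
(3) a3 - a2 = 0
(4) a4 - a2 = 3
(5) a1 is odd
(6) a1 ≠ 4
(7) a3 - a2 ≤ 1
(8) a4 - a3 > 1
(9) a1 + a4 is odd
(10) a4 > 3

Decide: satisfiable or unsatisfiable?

The assignment a1 = 5, a2 = 1, a3 = 1, a4 = 4 works:
  constraint 1 holds since a3 + a4 = 5.
  constraint 3 holds since a3 - a2 = 0.
  constraint 4 holds since a4 - a2 = 3.
The rest check out directly.

Satisfiable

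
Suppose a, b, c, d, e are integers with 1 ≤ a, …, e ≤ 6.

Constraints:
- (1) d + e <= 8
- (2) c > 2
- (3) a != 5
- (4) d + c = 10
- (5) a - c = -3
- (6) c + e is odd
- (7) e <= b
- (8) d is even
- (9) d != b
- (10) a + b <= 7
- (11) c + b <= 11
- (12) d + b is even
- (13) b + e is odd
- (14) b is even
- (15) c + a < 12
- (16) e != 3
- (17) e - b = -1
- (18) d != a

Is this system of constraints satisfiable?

The assignment a = 3, b = 2, c = 6, d = 4, e = 1 works:
  constraint 1 holds since d + e = 5.
  constraint 4 holds since d + c = 10.
  constraint 5 holds since a - c = -3.
The rest check out directly.

Satisfiable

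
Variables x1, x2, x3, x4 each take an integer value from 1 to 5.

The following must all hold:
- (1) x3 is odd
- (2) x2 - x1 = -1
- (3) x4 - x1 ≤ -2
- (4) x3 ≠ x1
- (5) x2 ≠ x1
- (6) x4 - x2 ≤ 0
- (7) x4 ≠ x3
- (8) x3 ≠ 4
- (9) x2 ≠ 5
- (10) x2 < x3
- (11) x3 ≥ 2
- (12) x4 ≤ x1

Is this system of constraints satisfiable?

One satisfying assignment is x1 = 4, x2 = 3, x3 = 5, x4 = 1.
For the less obvious constraints — constraint 2: x2 - x1 = -1; constraint 3: x4 - x1 = -3; constraint 6: x4 - x2 = -2 — and the others hold by inspection.

Satisfiable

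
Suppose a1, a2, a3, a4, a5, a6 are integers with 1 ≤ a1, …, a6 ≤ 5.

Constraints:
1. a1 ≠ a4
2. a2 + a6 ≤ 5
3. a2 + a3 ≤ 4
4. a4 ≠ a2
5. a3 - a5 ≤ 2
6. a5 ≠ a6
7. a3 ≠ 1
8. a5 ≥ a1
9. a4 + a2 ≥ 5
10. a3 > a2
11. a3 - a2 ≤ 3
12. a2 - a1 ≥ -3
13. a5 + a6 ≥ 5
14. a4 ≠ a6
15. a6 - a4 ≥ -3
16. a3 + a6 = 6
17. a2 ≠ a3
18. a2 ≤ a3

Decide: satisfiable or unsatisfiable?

Satisfiable

Setting (a1, a2, a3, a4, a5, a6) = (2, 1, 3, 4, 4, 3) satisfies everything: constraint 2: a2 + a6 = 4; constraint 3: a2 + a3 = 4, and the others follow.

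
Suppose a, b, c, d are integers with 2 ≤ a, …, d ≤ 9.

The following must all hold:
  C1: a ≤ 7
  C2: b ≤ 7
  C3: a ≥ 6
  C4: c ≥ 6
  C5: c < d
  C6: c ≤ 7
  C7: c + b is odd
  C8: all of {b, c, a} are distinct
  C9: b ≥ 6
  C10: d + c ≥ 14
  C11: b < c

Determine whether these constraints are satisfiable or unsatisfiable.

Unsatisfiable

Constraints 1, 2, 3, 4, 6, and 9 confine each of b, c, a to the 2 values {6, 7}.
Constraint 8 requires all 3 of them to be distinct, but only 2 values are available — impossible by the pigeonhole principle.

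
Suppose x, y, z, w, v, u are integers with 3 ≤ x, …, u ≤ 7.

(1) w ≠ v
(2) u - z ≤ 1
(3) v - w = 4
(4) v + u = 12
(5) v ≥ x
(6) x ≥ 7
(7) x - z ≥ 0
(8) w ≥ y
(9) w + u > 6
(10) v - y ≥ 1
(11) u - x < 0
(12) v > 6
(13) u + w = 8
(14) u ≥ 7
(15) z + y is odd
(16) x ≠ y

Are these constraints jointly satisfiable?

From constraints 5 and 6: v ≥ x ≥ 7. From constraint 14: u ≥ 7. Hence v + u ≥ 14. But constraint 4 requires v + u = 12, and 12 < 14. Contradiction.

Unsatisfiable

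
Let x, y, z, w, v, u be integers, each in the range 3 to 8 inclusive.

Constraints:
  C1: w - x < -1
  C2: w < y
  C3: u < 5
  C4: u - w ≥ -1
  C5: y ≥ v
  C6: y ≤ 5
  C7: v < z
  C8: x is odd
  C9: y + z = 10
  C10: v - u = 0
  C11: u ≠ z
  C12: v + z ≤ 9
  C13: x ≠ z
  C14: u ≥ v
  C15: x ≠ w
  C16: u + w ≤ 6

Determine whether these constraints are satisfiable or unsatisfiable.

One satisfying assignment is x = 5, y = 4, z = 6, w = 3, v = 3, u = 3.
For the less obvious constraints — constraint 1: w - x = -2; constraint 4: u - w = 0 — and the others hold by inspection.

Satisfiable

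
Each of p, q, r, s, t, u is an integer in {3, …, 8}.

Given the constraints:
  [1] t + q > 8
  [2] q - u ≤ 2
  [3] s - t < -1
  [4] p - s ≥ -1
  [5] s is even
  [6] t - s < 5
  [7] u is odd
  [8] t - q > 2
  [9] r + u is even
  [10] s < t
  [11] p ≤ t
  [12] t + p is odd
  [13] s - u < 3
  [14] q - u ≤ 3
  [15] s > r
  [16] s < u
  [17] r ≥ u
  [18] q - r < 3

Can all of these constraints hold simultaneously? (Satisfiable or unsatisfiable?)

Constraints 15, 16, and 17 give u ≤ r, r < s, s < u. Chaining: u ≤ r < s < u, which forces u < u — impossible.

Unsatisfiable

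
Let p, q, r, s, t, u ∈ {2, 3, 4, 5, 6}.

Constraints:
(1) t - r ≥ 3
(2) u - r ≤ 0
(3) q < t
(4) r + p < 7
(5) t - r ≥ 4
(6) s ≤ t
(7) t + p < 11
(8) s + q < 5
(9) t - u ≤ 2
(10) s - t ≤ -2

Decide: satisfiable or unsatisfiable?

Unsatisfiable

Constraints 1, 2, and 9 give r − u ≥ 0, u − t ≥ -2, t − r ≥ 3.
Adding all 3 inequalities: the left sides telescope to 0, and the right sides sum to 0 + (-2) + 3 = 1. So 0 ≥ 1, which is false.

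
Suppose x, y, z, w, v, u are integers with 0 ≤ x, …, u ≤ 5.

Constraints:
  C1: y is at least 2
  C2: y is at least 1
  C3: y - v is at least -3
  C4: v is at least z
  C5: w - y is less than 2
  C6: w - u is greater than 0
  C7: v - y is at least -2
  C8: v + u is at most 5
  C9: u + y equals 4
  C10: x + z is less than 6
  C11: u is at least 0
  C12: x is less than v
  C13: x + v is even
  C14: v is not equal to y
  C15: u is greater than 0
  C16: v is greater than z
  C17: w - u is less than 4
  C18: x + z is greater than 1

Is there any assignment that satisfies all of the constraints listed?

Satisfiable

The assignment x = 2, y = 3, z = 2, w = 2, v = 4, u = 1 works:
  constraint 3 holds since y - v = -1.
  constraint 5 holds since w - y = -1.
  constraint 6 holds since w - u = 1.
The rest check out directly.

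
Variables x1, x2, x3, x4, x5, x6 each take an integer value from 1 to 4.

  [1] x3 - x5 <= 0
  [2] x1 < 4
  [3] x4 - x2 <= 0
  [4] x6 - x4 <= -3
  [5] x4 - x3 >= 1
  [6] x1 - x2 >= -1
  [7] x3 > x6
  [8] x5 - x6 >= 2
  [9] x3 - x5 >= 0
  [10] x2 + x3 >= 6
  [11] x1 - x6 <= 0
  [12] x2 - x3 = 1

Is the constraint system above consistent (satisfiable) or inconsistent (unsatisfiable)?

Constraints 3, 5, 6, 8, 9, and 11 give x4 − x3 ≥ 1, x3 − x5 ≥ 0, x5 − x6 ≥ 2, x6 − x1 ≥ 0, x1 − x2 ≥ -1, x2 − x4 ≥ 0.
Adding all 6 inequalities: the left sides telescope to 0, and the right sides sum to 1 + 0 + 2 + 0 + (-1) + 0 = 2. So 0 ≥ 2, which is false.

Unsatisfiable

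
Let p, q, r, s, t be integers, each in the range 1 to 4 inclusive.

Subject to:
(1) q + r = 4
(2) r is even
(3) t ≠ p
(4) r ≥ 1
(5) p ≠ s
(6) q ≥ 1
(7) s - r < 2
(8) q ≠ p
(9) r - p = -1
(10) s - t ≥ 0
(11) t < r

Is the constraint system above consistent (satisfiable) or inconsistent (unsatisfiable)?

Satisfiable

One satisfying assignment is p = 3, q = 2, r = 2, s = 2, t = 1.
For the less obvious constraints — constraint 1: q + r = 4; constraint 7: s - r = 0 — and the others hold by inspection.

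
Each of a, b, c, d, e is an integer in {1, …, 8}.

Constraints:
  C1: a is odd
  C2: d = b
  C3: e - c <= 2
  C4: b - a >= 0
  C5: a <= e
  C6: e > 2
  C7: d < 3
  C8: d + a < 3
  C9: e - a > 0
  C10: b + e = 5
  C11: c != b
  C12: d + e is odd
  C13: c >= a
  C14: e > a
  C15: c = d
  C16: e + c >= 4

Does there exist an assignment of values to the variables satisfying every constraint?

From constraints 2 and 15, c = d = b, so c = b. But constraint 11 says c ≠ b. Contradiction.

Unsatisfiable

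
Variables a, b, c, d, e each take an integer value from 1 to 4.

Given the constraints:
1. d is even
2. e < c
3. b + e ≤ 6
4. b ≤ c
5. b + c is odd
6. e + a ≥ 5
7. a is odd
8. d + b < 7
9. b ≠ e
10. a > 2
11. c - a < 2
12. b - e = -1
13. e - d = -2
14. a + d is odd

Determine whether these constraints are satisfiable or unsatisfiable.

The assignment a = 3, b = 1, c = 4, d = 4, e = 2 works:
  constraint 3 holds since b + e = 3.
  constraint 6 holds since e + a = 5.
The rest check out directly.

Satisfiable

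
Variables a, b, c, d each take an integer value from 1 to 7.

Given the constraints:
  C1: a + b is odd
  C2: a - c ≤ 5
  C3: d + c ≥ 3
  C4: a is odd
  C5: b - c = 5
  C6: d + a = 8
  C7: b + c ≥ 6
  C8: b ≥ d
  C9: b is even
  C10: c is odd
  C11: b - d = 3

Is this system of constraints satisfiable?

Try a = 5, b = 6, c = 1, d = 3.
Check constraint 2: a - c = 4; constraint 3: d + c = 4; constraint 5: b - c = 5. The remaining constraints are straightforward to verify.

Satisfiable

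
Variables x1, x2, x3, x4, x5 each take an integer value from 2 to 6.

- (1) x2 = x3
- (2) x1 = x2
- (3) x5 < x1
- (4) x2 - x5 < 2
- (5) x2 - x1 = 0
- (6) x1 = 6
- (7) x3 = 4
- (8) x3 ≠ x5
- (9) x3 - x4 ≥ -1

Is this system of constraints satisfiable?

Constraint 6 fixes x1 = 6 and constraint 7 fixes x3 = 4. Constraints 1 and 2 give x1 = x2 = x3, so x1 = x3. But 6 ≠ 4 — contradiction.

Unsatisfiable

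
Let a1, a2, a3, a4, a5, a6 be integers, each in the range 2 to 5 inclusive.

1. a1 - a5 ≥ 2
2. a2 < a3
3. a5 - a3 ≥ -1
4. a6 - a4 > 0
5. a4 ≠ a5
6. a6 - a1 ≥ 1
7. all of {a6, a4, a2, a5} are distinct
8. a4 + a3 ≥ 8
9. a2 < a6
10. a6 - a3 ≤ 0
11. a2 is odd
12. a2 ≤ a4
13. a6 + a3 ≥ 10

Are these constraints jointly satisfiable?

Unsatisfiable

Constraints 1, 3, 6, and 10 give a6 − a1 ≥ 1, a1 − a5 ≥ 2, a5 − a3 ≥ -1, a3 − a6 ≥ 0.
Adding all 4 inequalities: the left sides telescope to 0, and the right sides sum to 1 + 2 + (-1) + 0 = 2. So 0 ≥ 2, which is false.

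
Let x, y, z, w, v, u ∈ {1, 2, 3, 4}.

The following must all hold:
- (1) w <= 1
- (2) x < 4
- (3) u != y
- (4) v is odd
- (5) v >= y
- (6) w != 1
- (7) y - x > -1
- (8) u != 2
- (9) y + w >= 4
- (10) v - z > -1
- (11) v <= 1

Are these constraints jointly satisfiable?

Unsatisfiable

From constraints 5 and 11: y ≤ v ≤ 1. From constraint 1: w ≤ 1. Hence y + w ≤ 2. But constraint 9 requires y + w ≥ 4, and 4 > 2. Contradiction.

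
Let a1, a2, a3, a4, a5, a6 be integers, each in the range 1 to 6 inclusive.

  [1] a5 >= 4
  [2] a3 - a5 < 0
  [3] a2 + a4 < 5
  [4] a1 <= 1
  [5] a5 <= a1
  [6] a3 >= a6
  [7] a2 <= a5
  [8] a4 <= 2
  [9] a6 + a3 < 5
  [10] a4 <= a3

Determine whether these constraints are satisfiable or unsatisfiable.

From constraint 1: a5 ≥ 4. From constraints 4 and 5: a5 ≤ a1 and a1 ≤ 1, so a5 ≤ 1. But 1 < 4, so no value of a5 works.

Unsatisfiable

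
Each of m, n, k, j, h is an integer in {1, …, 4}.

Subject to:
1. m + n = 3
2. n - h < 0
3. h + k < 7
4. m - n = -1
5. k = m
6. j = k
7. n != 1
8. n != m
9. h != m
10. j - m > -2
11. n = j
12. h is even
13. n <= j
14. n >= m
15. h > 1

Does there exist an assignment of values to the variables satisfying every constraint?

Unsatisfiable

From constraints 5, 6, and 11, n = j = k = m, so n = m. But constraint 8 says n ≠ m. Contradiction.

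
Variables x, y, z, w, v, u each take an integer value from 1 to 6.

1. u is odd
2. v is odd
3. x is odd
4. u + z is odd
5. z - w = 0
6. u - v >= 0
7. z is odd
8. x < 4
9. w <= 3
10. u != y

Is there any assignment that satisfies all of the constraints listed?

Constraint 1 makes u odd and constraint 7 makes z odd, so u + z must be even. Constraint 4 says u + z is odd — contradiction.

Unsatisfiable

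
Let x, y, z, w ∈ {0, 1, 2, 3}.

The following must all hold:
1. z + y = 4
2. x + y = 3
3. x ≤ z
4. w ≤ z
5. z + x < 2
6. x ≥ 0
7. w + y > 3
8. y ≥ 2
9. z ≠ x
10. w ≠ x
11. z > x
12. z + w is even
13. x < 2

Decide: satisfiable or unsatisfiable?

Satisfiable

Take x = 0, y = 3, z = 1, w = 1. Then constraint 1: z + y = 4; constraint 2: x + y = 3, and every other listed constraint is also met.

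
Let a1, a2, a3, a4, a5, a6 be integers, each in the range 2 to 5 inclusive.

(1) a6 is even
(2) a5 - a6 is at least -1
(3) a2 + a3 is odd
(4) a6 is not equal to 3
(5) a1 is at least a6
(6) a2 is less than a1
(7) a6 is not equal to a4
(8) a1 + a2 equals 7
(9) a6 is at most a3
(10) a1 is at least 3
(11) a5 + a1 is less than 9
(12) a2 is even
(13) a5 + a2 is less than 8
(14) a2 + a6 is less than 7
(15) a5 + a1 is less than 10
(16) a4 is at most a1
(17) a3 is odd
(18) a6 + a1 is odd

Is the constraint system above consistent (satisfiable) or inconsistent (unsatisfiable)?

Satisfiable

One satisfying assignment is a1 = 5, a2 = 2, a3 = 5, a4 = 5, a5 = 3, a6 = 2.
For the less obvious constraints — constraint 2: a5 - a6 = 1; constraint 8: a1 + a2 = 7 — and the others hold by inspection.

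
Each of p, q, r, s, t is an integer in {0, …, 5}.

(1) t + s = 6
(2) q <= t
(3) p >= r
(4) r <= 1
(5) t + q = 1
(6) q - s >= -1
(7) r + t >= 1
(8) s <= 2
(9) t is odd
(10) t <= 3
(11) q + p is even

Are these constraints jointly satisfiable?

From constraint 10: t ≤ 3. From constraint 8: s ≤ 2. Hence t + s ≤ 5. But constraint 1 requires t + s = 6, and 6 > 5. Contradiction.

Unsatisfiable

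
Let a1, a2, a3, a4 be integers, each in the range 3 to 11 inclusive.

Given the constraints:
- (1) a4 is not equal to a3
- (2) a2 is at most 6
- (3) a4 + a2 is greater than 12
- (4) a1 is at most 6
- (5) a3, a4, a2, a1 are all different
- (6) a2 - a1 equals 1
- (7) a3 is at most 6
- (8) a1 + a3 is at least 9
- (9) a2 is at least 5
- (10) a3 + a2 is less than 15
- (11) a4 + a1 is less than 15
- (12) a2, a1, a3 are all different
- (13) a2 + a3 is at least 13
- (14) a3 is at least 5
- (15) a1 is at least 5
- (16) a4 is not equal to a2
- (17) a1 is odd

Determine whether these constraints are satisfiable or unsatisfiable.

Constraints 2, 4, 7, 9, 14, and 15 confine each of a2, a1, a3 to the 2 values {5, 6}.
Constraint 12 requires all 3 of them to be distinct, but only 2 values are available — impossible by the pigeonhole principle.

Unsatisfiable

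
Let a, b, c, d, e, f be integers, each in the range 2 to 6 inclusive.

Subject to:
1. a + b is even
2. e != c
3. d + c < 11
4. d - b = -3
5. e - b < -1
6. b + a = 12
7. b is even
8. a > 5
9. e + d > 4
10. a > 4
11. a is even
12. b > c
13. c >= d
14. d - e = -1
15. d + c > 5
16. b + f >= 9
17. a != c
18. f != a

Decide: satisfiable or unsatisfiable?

Take a = 6, b = 6, c = 5, d = 3, e = 4, f = 3. Then constraint 3: d + c = 8; constraint 4: d - b = -3; constraint 5: e - b = -2, and every other listed constraint is also met.

Satisfiable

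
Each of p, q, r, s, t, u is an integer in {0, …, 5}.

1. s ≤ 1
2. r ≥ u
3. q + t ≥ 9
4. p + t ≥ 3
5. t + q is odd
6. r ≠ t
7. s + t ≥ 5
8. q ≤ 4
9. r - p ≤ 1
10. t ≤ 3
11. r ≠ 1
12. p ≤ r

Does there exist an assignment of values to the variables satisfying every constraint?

Unsatisfiable

From constraint 8: q ≤ 4. From constraint 10: t ≤ 3. Hence q + t ≤ 7. But constraint 3 requires q + t ≥ 9, and 9 > 7. Contradiction.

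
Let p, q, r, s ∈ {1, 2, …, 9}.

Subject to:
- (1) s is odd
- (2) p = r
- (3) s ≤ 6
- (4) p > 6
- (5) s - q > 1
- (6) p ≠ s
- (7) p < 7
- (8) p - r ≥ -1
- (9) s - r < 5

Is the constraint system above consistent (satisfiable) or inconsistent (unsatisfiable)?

From constraint 4: p ≥ 7. From constraint 7: p ≤ 6. But 6 < 7, so no value of p works.

Unsatisfiable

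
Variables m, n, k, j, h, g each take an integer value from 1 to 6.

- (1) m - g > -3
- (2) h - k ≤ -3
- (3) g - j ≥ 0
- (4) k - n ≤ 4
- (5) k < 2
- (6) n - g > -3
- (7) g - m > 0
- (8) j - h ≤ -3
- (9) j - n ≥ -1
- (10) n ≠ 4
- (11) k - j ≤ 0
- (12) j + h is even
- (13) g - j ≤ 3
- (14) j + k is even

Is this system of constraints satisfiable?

Unsatisfiable

Constraints 2, 4, 8, and 9 give n − k ≥ -4, k − h ≥ 3, h − j ≥ 3, j − n ≥ -1.
Adding all 4 inequalities: the left sides telescope to 0, and the right sides sum to (-4) + 3 + 3 + (-1) = 1. So 0 ≥ 1, which is false.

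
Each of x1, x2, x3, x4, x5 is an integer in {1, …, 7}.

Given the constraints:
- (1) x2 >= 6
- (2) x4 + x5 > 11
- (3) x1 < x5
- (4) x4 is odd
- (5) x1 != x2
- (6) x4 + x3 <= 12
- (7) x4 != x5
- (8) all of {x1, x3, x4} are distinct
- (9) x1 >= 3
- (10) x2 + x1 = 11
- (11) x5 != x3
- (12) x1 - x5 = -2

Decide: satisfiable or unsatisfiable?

Satisfiable

Try x1 = 4, x2 = 7, x3 = 3, x4 = 7, x5 = 6.
Check constraint 2: x4 + x5 = 13; constraint 6: x4 + x3 = 10. The remaining constraints are straightforward to verify.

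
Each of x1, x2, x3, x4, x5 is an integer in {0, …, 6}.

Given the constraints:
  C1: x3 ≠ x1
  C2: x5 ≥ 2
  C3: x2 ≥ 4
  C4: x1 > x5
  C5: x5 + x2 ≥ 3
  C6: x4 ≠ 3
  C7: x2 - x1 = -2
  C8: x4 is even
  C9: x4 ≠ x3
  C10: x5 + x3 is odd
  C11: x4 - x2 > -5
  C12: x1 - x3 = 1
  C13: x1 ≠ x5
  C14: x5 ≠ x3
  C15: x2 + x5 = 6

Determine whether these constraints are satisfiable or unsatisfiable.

Try x1 = 6, x2 = 4, x3 = 5, x4 = 0, x5 = 2.
Check constraint 5: x5 + x2 = 6; constraint 7: x2 - x1 = -2. The remaining constraints are straightforward to verify.

Satisfiable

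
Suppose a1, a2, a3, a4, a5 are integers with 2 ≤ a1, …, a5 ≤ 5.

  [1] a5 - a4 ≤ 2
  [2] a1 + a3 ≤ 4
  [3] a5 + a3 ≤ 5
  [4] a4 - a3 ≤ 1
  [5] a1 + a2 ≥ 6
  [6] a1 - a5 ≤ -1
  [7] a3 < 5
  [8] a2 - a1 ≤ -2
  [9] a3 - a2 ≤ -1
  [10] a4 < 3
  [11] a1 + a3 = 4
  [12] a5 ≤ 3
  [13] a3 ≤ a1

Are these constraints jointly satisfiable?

Unsatisfiable

Constraints 1, 4, 6, 8, and 9 give a3 − a4 ≥ -1, a4 − a5 ≥ -2, a5 − a1 ≥ 1, a1 − a2 ≥ 2, a2 − a3 ≥ 1.
Adding all 5 inequalities: the left sides telescope to 0, and the right sides sum to (-1) + (-2) + 1 + 2 + 1 = 1. So 0 ≥ 1, which is false.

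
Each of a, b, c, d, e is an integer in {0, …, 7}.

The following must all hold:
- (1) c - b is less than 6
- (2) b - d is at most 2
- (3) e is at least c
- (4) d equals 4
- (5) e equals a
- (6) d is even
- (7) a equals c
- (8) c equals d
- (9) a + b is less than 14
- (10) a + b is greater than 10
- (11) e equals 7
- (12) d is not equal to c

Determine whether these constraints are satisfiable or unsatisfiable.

Constraint 11 fixes e = 7 and constraint 4 fixes d = 4. Constraints 5, 7, and 8 give e = a = c = d, so e = d. But 7 ≠ 4 — contradiction.

Unsatisfiable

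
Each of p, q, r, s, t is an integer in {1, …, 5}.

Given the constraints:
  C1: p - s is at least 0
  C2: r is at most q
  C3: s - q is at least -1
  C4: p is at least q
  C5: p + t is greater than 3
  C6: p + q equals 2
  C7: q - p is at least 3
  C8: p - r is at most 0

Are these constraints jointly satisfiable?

Unsatisfiable

Constraints 1, 3, and 7 give q − p ≥ 3, p − s ≥ 0, s − q ≥ -1.
Adding all 3 inequalities: the left sides telescope to 0, and the right sides sum to 3 + 0 + (-1) = 2. So 0 ≥ 2, which is false.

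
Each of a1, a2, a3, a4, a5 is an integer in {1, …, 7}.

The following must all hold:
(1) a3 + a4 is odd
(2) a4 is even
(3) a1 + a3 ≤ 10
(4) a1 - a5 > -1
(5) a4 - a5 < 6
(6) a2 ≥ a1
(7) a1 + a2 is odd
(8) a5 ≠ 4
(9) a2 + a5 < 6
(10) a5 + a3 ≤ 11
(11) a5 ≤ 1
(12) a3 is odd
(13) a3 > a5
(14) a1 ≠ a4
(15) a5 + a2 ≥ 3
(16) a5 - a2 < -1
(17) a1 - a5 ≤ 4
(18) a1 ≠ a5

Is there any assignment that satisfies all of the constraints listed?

Satisfiable

Try a1 = 2, a2 = 3, a3 = 7, a4 = 4, a5 = 1.
Check constraint 3: a1 + a3 = 9; constraint 4: a1 - a5 = 1. The remaining constraints are straightforward to verify.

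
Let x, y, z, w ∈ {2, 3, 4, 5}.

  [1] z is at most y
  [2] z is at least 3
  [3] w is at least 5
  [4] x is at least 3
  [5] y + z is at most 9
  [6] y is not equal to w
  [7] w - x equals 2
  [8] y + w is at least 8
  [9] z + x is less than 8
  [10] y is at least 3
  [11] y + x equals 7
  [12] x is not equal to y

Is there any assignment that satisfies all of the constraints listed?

Satisfiable

Try x = 3, y = 4, z = 3, w = 5.
Check constraint 5: y + z = 7; constraint 7: w - x = 2; constraint 8: y + w = 9. The remaining constraints are straightforward to verify.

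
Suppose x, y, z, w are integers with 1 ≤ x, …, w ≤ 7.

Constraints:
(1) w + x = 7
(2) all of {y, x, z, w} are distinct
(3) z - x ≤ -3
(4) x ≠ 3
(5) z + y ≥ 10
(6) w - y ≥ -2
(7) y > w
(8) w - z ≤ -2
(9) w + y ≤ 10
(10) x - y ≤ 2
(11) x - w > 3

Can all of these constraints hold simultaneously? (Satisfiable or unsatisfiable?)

Constraints 3, 6, 8, and 10 give w − y ≥ -2, y − x ≥ -2, x − z ≥ 3, z − w ≥ 2.
Adding all 4 inequalities: the left sides telescope to 0, and the right sides sum to (-2) + (-2) + 3 + 2 = 1. So 0 ≥ 1, which is false.

Unsatisfiable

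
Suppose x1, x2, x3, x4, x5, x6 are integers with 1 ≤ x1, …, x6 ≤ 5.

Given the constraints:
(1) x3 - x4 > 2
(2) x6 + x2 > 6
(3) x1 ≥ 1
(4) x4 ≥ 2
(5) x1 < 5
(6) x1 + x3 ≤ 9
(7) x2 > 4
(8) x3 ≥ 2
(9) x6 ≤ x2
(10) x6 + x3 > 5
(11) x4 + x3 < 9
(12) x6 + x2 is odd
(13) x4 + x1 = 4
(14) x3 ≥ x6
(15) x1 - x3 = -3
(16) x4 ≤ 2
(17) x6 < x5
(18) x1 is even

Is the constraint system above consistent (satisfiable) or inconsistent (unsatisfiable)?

The assignment x1 = 2, x2 = 5, x3 = 5, x4 = 2, x5 = 5, x6 = 2 works:
  constraint 1 holds since x3 - x4 = 3.
  constraint 2 holds since x6 + x2 = 7.
The rest check out directly.

Satisfiable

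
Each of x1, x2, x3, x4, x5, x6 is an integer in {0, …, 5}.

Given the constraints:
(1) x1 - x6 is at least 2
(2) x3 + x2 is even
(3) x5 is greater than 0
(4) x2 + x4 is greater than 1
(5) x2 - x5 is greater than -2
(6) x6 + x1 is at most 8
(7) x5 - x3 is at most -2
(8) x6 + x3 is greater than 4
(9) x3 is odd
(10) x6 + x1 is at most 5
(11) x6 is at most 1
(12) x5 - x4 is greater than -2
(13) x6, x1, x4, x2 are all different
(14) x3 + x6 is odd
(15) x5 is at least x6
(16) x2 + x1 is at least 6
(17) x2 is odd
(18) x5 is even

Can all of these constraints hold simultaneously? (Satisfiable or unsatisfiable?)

Setting (x1, x2, x3, x4, x5, x6) = (5, 1, 5, 2, 2, 0) satisfies everything: constraint 1: x1 - x6 = 5; constraint 4: x2 + x4 = 3; constraint 5: x2 - x5 = -1, and the others follow.

Satisfiable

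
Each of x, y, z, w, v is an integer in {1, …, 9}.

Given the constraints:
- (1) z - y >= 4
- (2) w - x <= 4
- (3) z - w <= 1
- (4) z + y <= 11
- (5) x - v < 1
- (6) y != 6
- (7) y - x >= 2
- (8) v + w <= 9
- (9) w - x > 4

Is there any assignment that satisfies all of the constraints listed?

Unsatisfiable

Constraints 1, 2, 3, and 7 give x − w ≥ -4, w − z ≥ -1, z − y ≥ 4, y − x ≥ 2.
Adding all 4 inequalities: the left sides telescope to 0, and the right sides sum to (-4) + (-1) + 4 + 2 = 1. So 0 ≥ 1, which is false.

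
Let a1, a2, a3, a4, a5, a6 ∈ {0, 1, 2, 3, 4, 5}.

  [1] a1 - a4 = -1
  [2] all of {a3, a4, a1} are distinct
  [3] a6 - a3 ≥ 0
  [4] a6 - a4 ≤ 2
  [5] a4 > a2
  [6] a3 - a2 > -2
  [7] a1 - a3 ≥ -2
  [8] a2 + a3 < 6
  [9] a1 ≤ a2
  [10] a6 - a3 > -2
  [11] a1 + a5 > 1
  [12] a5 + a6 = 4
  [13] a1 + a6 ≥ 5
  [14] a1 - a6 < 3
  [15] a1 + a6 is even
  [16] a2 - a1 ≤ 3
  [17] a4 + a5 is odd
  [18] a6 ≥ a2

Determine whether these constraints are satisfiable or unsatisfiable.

Satisfiable

One satisfying assignment is a1 = 3, a2 = 3, a3 = 2, a4 = 4, a5 = 1, a6 = 3.
For the less obvious constraints — constraint 1: a1 - a4 = -1; constraint 3: a6 - a3 = 1; constraint 4: a6 - a4 = -1 — and the others hold by inspection.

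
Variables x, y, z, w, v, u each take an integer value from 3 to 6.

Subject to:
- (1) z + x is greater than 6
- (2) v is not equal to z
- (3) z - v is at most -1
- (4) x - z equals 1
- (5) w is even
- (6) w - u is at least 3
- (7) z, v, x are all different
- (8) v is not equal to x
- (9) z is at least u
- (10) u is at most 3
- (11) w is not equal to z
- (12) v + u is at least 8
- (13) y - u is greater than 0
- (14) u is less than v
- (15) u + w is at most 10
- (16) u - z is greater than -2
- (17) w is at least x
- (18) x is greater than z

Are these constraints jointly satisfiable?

Satisfiable

Try x = 5, y = 5, z = 4, w = 6, v = 6, u = 3.
Check constraint 1: z + x = 9; constraint 3: z - v = -2. The remaining constraints are straightforward to verify.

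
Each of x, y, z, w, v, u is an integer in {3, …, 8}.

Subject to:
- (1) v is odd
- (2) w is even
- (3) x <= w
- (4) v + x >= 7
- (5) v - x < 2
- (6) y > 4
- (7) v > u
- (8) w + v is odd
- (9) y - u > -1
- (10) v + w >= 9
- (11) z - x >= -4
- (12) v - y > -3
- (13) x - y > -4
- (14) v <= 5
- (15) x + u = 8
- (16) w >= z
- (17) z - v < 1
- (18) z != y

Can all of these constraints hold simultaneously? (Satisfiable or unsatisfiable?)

Satisfiable

Try x = 4, y = 6, z = 3, w = 6, v = 5, u = 4.
Check constraint 4: v + x = 9; constraint 5: v - x = 1. The remaining constraints are straightforward to verify.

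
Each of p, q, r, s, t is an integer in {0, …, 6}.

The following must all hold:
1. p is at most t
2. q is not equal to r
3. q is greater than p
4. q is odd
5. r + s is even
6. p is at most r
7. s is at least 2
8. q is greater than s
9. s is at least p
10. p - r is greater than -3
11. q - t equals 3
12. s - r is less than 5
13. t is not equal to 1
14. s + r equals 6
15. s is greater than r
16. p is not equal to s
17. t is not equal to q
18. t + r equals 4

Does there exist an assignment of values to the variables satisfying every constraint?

Satisfiable

Take p = 2, q = 5, r = 2, s = 4, t = 2. Then constraint 10: p - r = 0; constraint 11: q - t = 3; constraint 12: s - r = 2, and every other listed constraint is also met.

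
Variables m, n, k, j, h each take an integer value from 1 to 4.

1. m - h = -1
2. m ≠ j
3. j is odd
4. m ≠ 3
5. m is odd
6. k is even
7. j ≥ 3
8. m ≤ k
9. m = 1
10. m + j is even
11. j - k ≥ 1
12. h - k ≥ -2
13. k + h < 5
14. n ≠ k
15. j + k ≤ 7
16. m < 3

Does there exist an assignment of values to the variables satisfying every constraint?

Satisfiable

Try m = 1, n = 3, k = 2, j = 3, h = 2.
Check constraint 1: m - h = -1; constraint 11: j - k = 1. The remaining constraints are straightforward to verify.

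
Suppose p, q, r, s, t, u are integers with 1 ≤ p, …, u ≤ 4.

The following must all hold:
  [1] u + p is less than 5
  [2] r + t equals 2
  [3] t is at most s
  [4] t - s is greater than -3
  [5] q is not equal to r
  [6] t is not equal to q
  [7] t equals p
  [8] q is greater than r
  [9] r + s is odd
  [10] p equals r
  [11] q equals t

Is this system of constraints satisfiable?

From constraints 7, 10, and 11, q = t = p = r, so q = r. But constraint 5 says q ≠ r. Contradiction.

Unsatisfiable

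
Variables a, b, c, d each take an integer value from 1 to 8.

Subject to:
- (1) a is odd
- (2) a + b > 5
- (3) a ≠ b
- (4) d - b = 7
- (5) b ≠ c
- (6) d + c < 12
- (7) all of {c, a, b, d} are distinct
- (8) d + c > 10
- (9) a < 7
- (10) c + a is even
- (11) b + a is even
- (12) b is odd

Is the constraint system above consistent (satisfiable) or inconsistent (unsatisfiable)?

Satisfiable

Setting (a, b, c, d) = (5, 1, 3, 8) satisfies everything: constraint 2: a + b = 6; constraint 4: d - b = 7, and the others follow.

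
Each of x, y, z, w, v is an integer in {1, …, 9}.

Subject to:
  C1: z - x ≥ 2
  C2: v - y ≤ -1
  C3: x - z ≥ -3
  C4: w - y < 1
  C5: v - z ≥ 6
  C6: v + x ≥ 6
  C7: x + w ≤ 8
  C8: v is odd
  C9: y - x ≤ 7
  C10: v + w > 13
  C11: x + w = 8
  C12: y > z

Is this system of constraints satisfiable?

Constraints 1, 2, 5, and 9 give z − x ≥ 2, x − y ≥ -7, y − v ≥ 1, v − z ≥ 6.
Adding all 4 inequalities: the left sides telescope to 0, and the right sides sum to 2 + (-7) + 1 + 6 = 2. So 0 ≥ 2, which is false.

Unsatisfiable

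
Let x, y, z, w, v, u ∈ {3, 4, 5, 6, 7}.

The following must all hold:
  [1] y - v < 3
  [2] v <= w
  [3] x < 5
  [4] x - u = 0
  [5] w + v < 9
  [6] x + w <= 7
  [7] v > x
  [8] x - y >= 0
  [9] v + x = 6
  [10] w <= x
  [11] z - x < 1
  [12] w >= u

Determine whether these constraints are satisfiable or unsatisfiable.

Unsatisfiable

Constraints 2, 7, and 10 give x < v, v ≤ w, w ≤ x. Chaining: x < v ≤ w ≤ x, which forces x < x — impossible.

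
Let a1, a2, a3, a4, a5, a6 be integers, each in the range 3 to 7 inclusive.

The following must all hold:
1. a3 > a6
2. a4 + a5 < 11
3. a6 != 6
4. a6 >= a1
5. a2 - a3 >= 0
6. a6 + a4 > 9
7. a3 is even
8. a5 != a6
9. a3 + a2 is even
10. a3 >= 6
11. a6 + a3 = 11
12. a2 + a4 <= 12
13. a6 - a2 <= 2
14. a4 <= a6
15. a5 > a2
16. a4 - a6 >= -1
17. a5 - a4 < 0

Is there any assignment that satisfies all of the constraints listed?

Constraints 1, 5, 14, 15, and 17 give a6 < a3, a3 ≤ a2, a2 < a5, a5 < a4, a4 ≤ a6. Chaining: a6 < a3 ≤ a2 < a5 < a4 ≤ a6, which forces a6 < a6 — impossible.

Unsatisfiable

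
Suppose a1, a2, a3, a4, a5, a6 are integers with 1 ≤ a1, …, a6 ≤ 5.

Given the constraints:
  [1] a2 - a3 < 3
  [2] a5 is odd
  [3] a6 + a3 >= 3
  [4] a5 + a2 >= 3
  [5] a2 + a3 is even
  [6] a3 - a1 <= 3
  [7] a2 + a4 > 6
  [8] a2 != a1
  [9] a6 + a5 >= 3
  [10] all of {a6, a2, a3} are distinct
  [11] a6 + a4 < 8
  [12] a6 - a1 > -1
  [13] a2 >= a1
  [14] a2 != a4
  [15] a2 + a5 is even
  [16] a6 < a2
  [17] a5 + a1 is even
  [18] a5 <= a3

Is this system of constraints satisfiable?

One satisfying assignment is a1 = 1, a2 = 3, a3 = 1, a4 = 4, a5 = 1, a6 = 2.
For the less obvious constraints — constraint 1: a2 - a3 = 2; constraint 3: a6 + a3 = 3 — and the others hold by inspection.

Satisfiable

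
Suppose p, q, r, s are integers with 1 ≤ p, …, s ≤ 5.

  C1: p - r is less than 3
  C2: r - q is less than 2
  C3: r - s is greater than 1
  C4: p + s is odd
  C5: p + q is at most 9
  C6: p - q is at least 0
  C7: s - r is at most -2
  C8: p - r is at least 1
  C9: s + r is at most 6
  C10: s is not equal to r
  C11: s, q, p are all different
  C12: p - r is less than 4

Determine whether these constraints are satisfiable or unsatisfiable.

Satisfiable

The assignment p = 4, q = 3, r = 3, s = 1 works:
  constraint 1 holds since p - r = 1.
  constraint 2 holds since r - q = 0.
The rest check out directly.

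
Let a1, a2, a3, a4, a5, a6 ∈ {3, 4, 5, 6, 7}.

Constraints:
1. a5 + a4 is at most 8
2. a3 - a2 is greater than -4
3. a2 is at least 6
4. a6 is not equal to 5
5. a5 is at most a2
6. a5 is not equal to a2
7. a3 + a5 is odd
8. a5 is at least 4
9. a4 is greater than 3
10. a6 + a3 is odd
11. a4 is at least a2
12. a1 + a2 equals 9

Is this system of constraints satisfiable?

Unsatisfiable

From constraint 8: a5 ≥ 4. From constraints 3 and 11: a4 ≥ a2 ≥ 6. Hence a5 + a4 ≥ 10. But constraint 1 requires a5 + a4 ≤ 8, and 8 < 10. Contradiction.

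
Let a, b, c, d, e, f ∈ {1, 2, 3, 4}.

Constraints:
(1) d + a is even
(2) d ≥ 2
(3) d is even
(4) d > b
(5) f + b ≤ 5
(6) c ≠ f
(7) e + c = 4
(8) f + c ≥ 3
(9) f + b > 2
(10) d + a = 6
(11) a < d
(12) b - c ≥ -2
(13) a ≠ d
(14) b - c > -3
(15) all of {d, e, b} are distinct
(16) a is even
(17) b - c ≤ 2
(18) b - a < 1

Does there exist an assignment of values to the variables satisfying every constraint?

Setting (a, b, c, d, e, f) = (2, 2, 3, 4, 1, 1) satisfies everything: constraint 5: f + b = 3; constraint 7: e + c = 4, and the others follow.

Satisfiable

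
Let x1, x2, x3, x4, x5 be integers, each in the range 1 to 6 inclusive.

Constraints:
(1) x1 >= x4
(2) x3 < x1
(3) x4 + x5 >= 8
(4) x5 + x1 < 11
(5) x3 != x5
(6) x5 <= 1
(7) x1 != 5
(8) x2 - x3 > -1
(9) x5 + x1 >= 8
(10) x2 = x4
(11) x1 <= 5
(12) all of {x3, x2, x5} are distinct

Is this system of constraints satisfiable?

Unsatisfiable

From constraints 1 and 11: x4 ≤ x1 ≤ 5. From constraint 6: x5 ≤ 1. Hence x4 + x5 ≤ 6. But constraint 3 requires x4 + x5 ≥ 8, and 8 > 6. Contradiction.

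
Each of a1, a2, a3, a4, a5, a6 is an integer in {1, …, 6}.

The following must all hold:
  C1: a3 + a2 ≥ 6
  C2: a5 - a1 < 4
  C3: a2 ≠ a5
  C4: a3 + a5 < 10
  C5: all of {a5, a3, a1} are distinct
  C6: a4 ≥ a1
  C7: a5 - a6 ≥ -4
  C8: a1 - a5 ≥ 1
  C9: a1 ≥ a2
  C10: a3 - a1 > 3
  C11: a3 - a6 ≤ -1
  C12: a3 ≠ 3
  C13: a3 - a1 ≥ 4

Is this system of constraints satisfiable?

Constraints 7, 8, 11, and 13 give a5 − a6 ≥ -4, a6 − a3 ≥ 1, a3 − a1 ≥ 4, a1 − a5 ≥ 1.
Adding all 4 inequalities: the left sides telescope to 0, and the right sides sum to (-4) + 1 + 4 + 1 = 2. So 0 ≥ 2, which is false.

Unsatisfiable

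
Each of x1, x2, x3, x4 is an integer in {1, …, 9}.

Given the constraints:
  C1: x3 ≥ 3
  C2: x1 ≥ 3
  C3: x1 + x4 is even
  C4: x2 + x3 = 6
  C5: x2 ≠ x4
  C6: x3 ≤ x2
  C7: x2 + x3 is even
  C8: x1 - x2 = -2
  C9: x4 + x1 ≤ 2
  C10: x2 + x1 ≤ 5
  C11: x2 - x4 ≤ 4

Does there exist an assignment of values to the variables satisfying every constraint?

From constraints 1 and 6: x2 ≥ x3 ≥ 3. From constraint 2: x1 ≥ 3. Hence x2 + x1 ≥ 6. But constraint 10 requires x2 + x1 ≤ 5, and 5 < 6. Contradiction.

Unsatisfiable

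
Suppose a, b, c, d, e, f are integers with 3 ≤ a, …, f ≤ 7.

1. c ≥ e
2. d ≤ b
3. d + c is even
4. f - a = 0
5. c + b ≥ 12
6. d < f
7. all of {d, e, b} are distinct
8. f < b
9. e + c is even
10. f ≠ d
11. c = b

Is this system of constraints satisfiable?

Satisfiable

Setting (a, b, c, d, e, f) = (6, 7, 7, 3, 5, 6) satisfies everything: constraint 4: f - a = 0; constraint 5: c + b = 14; constraint 7: values 3, 5, 7 are distinct, and the others follow.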